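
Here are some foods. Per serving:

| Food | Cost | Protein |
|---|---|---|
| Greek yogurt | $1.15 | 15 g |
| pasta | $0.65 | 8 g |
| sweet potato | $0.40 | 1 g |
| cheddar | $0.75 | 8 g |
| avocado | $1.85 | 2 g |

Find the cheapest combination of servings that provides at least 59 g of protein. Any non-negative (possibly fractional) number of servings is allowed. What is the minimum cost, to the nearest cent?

Cost per g of protein: Greek yogurt $0.0767, pasta $0.0813, cheddar $0.0938, sweet potato $0.4000, avocado $0.9250.
With no serving limits, use only Greek yogurt: 59 g / 15 g = 3.933 servings × $1.15 = $4.52.

$4.52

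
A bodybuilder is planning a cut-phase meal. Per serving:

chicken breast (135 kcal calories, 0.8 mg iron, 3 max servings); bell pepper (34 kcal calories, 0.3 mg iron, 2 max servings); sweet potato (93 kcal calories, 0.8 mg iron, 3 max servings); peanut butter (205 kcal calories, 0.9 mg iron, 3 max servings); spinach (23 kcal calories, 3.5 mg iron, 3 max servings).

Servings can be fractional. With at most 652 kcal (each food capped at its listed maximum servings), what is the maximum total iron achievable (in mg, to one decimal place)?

Iron per kcal: spinach 0.1522, bell pepper 0.008824, sweet potato 0.008602, chicken breast 0.005926, peanut butter 0.00439.
Take 3 servings of spinach: uses 69 kcal, +10.5 mg iron (running total 10.5 mg).
Take 2 servings of bell pepper: uses 68 kcal, +0.6 mg iron (running total 11.1 mg).
Take 3 servings of sweet potato: uses 279 kcal, +2.4 mg iron (running total 13.5 mg).
Take 1.748 servings of chicken breast: uses 236 kcal, +1.4 mg iron (running total 14.9 mg).
Greedy by best ratio exhausts the calories allowance optimally: 14.9 mg.

14.9 mg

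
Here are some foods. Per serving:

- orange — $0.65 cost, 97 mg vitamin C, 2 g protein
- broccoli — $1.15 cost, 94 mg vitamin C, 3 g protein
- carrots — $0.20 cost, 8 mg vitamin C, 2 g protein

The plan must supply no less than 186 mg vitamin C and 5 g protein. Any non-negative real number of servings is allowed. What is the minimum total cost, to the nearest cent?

$1.34

Check every corner: each single food scaled to meet both minima, and each pair solved so both constraints bind.
orange only: max(186/97, 5/2) = 2.5 servings → $1.62.
broccoli only: max(186/94, 5/3) = 1.979 servings → $2.28.
carrots only: max(186/8, 5/2) = 23.25 servings → $4.65.
orange + broccoli with both tight: 0.8544 servings and 1.097 servings → $1.82.
orange + carrots with both tight: 1.865 servings and 0.6348 servings → $1.34.
broccoli + carrots with both targets exact would need a negative amount; discard.
Cheapest feasible corner: $1.34.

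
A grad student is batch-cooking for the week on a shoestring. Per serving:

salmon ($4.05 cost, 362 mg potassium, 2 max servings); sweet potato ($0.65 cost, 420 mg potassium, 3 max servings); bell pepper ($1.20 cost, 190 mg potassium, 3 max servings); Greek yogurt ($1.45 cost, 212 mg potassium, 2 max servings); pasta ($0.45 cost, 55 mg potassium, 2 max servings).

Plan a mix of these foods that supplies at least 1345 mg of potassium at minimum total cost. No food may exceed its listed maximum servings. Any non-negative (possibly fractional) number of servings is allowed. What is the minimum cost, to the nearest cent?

Cost per mg of potassium: sweet potato $0.0015, bell pepper $0.0063, Greek yogurt $0.0068, pasta $0.0082, salmon $0.0112.
Take 3 servings of sweet potato: +1260.0 mg potassium for $1.95 (total $1.95, still need 85.0 mg).
Take 0.4474 servings of bell pepper: +85.0 mg potassium for $0.54 (total $2.49, still need 0.0 mg).
Filling from the cheapest source first is optimal under one linear minimum: $2.49.

$2.49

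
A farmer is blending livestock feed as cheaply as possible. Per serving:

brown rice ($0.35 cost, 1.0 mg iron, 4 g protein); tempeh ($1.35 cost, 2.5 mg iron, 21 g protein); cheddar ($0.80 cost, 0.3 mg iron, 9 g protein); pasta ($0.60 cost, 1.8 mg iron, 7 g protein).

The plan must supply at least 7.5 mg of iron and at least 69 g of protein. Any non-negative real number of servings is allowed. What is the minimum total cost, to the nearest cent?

brown rice only: max(7.5/1.0, 69/4) = 17.25 servings → $6.04.
tempeh only: max(7.5/2.5, 69/21) = 3.286 servings → $4.44.
cheddar only: max(7.5/0.3, 69/9) = 25 servings → $20.00.
pasta only: max(7.5/1.8, 69/7) = 9.857 servings → $5.91.
brown rice + tempeh with both targets exact would need a negative amount; discard.
brown rice + cheddar with both tight: 6 servings and 5 servings → $6.10.
brown rice + pasta: the both-tight solution has a negative serving — not a feasible corner.
tempeh + cheddar with both tight: 2.889 servings and 0.9259 servings → $4.64.
tempeh + pasta: the both-tight solution has a negative serving — not a feasible corner.
cheddar + pasta with both tight: 5.085 servings and 3.319 servings → $6.06.
The minimum over all feasible corners is $4.44.

$4.44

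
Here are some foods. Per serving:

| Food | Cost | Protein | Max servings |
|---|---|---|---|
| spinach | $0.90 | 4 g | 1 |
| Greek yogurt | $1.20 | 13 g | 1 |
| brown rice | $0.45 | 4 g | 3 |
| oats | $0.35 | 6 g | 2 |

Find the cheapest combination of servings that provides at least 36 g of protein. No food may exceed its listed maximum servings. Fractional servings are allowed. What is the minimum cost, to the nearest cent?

Cost per g of protein: oats $0.0583, Greek yogurt $0.0923, brown rice $0.1125, spinach $0.2250.
Take 2 servings of oats: +12.0 g protein for $0.70 (total $0.70, still need 24.0 g).
Take 1 serving of Greek yogurt: +13.0 g protein for $1.20 (total $1.90, still need 11.0 g).
Take 2.75 servings of brown rice: +11.0 g protein for $1.24 (total $3.14, still need 0.0 g).
Filling from the cheapest source first is optimal under one linear minimum: $3.14.

$3.14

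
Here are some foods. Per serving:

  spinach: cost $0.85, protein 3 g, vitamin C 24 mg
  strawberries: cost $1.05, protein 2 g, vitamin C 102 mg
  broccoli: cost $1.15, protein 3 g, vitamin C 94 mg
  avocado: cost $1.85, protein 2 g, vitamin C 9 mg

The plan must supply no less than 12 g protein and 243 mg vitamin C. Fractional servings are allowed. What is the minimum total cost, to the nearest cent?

The cheapest plan sits at a corner of the feasible region — with two constraints it uses at most two foods.
spinach only: max(12/3, 243/24) = 10.12 servings → $8.61.
strawberries only: max(12/2, 243/102) = 6 servings → $6.30.
broccoli only: max(12/3, 243/94) = 4 servings → $4.60.
avocado only: max(12/2, 243/9) = 27 servings → $49.95.
spinach + strawberries with both tight: 2.86 servings and 1.709 servings → $4.23.
spinach + broccoli with both tight: 1.9 servings and 2.1 servings → $4.03.
spinach + avocado with both targets exact would need a negative amount; discard.
strawberries + broccoli: intersection lies outside the first quadrant.
strawberries + avocado with both tight: 2.032 servings and 3.968 servings → $9.47.
broccoli + avocado with both tight: 2.348 servings and 2.478 servings → $7.28.
The minimum over all feasible corners is $4.03.

$4.03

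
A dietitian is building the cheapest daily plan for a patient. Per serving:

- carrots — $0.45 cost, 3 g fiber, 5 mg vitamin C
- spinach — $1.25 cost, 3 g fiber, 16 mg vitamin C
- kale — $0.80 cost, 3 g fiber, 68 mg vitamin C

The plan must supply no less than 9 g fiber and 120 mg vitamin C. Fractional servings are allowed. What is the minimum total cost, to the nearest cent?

$1.93

Minimising a linear cost over {fiber ≥ 9, vitamin C ≥ 120, servings ≥ 0} — the optimum is at a vertex, using one or two foods.
carrots only: max(9/3, 120/5) = 24 servings → $10.80.
spinach only: max(9/3, 120/16) = 7.5 servings → $9.38.
kale only: max(9/3, 120/68) = 3 servings → $2.40.
carrots + spinach: the both-tight solution has a negative serving — not a feasible corner.
carrots + kale with both tight: 1.333 servings and 1.667 servings → $1.93.
spinach + kale with both tight: 1.615 servings and 1.385 servings → $3.13.
Cheapest feasible corner: $1.93.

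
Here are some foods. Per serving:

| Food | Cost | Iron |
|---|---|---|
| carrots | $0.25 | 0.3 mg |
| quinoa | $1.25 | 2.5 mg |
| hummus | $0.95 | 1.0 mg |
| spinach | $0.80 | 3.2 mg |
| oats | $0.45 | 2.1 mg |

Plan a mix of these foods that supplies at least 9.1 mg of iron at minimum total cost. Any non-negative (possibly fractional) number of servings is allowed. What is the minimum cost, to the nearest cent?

$1.95

Cost per mg of iron: oats $0.2143, spinach $0.2500, quinoa $0.5000, carrots $0.8333, hummus $0.9500.
With no serving limits, use only oats: 9.1 mg / 2.1 mg = 4.333 servings × $0.45 = $1.95.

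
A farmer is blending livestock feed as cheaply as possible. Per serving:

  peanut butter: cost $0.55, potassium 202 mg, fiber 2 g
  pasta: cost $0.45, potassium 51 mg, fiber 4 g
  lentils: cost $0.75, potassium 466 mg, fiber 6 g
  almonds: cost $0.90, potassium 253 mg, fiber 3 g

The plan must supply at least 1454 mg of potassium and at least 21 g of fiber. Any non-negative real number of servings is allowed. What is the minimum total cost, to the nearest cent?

$2.59

Two binding constraints pin down two serving amounts, so the optimal mix uses at most two foods. The candidates are each food alone (scaled to the tighter of potassium/fiber) and each pair with both constraints tight.
peanut butter only: max(1454/202, 21/2) = 10.5 servings → $5.78.
pasta only: max(1454/51, 21/4) = 28.51 servings → $12.83.
lentils only: max(1454/466, 21/6) = 3.5 servings → $2.62.
almonds only: max(1454/253, 21/3) = 7 servings → $6.30.
peanut butter + pasta with both tight: 6.721 servings and 1.89 servings → $4.55.
peanut butter + lentils: intersection lies outside the first quadrant.
peanut butter + almonds: the both-tight solution has a negative serving — not a feasible corner.
pasta + lentils with both tight: 0.6816 servings and 3.046 servings → $2.59.
pasta + almonds with both tight: 1.107 servings and 5.524 servings → $5.47.
lentils + almonds: the both-tight solution has a negative serving — not a feasible corner.
The minimum over all feasible corners is $2.59.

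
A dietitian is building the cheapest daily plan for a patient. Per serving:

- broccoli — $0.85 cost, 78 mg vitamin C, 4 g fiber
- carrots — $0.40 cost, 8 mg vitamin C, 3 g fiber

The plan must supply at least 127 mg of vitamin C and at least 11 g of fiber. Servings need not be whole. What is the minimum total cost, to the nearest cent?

Minimising a linear cost over {vitamin C ≥ 127, fiber ≥ 11, servings ≥ 0} — the optimum is at a vertex, using one or two foods.
broccoli only: max(127/78, 11/4) = 2.75 servings → $2.34.
carrots only: max(127/8, 11/3) = 15.88 servings → $6.35.
broccoli + carrots with both tight: 1.45 servings and 1.733 servings → $1.93.
The minimum over all feasible corners is $1.93.

$1.93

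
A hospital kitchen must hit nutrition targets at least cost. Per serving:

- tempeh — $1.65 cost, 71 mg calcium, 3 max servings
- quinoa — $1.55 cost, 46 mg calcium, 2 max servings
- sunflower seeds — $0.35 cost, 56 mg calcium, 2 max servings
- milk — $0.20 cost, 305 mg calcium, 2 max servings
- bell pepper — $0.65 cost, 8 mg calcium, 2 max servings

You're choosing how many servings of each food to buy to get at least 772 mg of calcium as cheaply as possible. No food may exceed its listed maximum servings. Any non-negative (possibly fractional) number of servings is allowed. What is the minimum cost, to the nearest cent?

Cost per mg of calcium: milk $0.0007, sunflower seeds $0.0063, tempeh $0.0232, quinoa $0.0337, bell pepper $0.0813.
Take 2 servings of milk: +610.0 mg calcium for $0.40 (total $0.40, still need 162.0 mg).
Take 2 servings of sunflower seeds: +112.0 mg calcium for $0.70 (total $1.10, still need 50.0 mg).
Take 0.7042 servings of tempeh: +50.0 mg calcium for $1.16 (total $2.26, still need 0.0 mg).
Filling from the cheapest source first is optimal under one linear minimum: $2.26.

$2.26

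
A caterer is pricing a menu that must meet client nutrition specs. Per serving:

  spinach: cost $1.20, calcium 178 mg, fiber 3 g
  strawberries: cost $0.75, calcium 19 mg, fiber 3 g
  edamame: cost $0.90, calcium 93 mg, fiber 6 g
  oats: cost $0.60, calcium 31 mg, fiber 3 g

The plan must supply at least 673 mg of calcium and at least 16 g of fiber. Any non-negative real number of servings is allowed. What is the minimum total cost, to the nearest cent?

$4.82

spinach only: max(673/178, 16/3) = 5.333 servings → $6.40.
strawberries only: max(673/19, 16/3) = 35.42 servings → $26.57.
edamame only: max(673/93, 16/6) = 7.237 servings → $6.51.
oats only: max(673/31, 16/3) = 21.71 servings → $13.03.
spinach + strawberries with both tight: 3.595 servings and 1.738 servings → $5.62.
spinach + edamame with both tight: 3.232 servings and 1.051 servings → $4.82.
spinach + oats with both tight: 3.454 servings and 1.88 servings → $5.27.
strawberries + edamame: intersection lies outside the first quadrant.
strawberries + oats: the both-tight solution has a negative serving — not a feasible corner.
edamame + oats with both targets exact would need a negative amount; discard.
Cheapest feasible corner: $4.82.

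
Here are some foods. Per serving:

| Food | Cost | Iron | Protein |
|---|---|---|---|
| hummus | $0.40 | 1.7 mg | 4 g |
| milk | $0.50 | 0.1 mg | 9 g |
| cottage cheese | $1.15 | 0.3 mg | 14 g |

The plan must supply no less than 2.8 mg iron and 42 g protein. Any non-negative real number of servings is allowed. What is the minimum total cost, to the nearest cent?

$2.58

The cheapest plan sits at a corner of the feasible region — with two constraints it uses at most two foods.
hummus only: max(2.8/1.7, 42/4) = 10.5 servings → $4.20.
milk only: max(2.8/0.1, 42/9) = 28 servings → $14.00.
cottage cheese only: max(2.8/0.3, 42/14) = 9.333 servings → $10.73.
hummus + milk with both tight: 1.409 servings and 4.04 servings → $2.58.
hummus + cottage cheese with both tight: 1.177 servings and 2.664 servings → $3.53.
milk + cottage cheese: the both-tight solution has a negative serving — not a feasible corner.
So the least-cost plan costs $2.58.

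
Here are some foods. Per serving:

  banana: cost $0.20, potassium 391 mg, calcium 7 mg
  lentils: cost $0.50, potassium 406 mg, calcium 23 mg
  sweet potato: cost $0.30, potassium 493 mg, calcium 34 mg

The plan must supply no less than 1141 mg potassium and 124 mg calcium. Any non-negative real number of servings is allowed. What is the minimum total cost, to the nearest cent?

$1.09

banana only: max(1141/391, 124/7) = 17.71 servings → $3.54.
lentils only: max(1141/406, 124/23) = 5.391 servings → $2.70.
sweet potato only: max(1141/493, 124/34) = 3.647 servings → $1.09.
banana + lentils: intersection lies outside the first quadrant.
banana + sweet potato: intersection lies outside the first quadrant.
lentils + sweet potato: intersection lies outside the first quadrant.
So the least-cost plan costs $1.09.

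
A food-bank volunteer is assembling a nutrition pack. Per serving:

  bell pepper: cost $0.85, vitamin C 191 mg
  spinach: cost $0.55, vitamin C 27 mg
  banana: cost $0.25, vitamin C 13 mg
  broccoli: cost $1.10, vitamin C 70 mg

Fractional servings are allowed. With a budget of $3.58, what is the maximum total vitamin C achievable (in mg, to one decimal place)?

804.4 mg

Vitamin C per dollar: bell pepper 224.7, broccoli 63.64, banana 52, spinach 49.09.
With no serving limits, spend the whole cost allowance on bell pepper: $3.58 / $0.85 × 191 mg = 804.4 mg.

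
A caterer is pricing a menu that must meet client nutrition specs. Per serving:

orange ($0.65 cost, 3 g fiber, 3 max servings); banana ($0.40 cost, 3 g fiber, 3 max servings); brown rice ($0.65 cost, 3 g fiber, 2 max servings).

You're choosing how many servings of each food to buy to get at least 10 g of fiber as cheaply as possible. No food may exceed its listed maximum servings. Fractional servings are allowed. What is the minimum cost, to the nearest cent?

$1.42

Cost per g of fiber: banana $0.1333, orange $0.2167, brown rice $0.2167.
Take 3 servings of banana: +9.0 g fiber for $1.20 (total $1.20, still need 1.0 g).
Take 0.3333 servings of orange: +1.0 g fiber for $0.22 (total $1.42, still need 0.0 g).
Greedy by cheapest-per-g is optimal for a single linear constraint, so the minimum cost is $1.42.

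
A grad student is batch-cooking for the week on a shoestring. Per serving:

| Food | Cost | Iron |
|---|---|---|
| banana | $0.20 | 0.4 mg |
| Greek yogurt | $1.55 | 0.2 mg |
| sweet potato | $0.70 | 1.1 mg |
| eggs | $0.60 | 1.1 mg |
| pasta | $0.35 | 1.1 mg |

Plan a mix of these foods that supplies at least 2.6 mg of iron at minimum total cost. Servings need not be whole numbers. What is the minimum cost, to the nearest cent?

Cost per mg of iron: pasta $0.3182, banana $0.5000, eggs $0.5455, sweet potato $0.6364, Greek yogurt $7.7500.
With no serving limits, use only pasta: 2.6 mg / 1.1 mg = 2.364 servings × $0.35 = $0.83.

$0.83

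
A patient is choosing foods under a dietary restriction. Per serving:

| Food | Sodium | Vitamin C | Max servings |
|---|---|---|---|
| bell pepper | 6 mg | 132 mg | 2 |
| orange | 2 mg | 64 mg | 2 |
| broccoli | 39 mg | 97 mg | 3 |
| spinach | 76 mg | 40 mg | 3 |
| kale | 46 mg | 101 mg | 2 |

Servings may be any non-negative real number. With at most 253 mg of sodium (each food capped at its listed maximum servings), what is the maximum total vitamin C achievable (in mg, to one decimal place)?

899.7 mg

Vitamin C per mg sodium: orange 32, bell pepper 22, broccoli 2.487, kale 2.196, spinach 0.5263.
Take 2 servings of orange: uses 4 mg sodium, +128.0 mg vitamin C (running total 128.0 mg).
Take 2 servings of bell pepper: uses 12 mg sodium, +264.0 mg vitamin C (running total 392.0 mg).
Take 3 servings of broccoli: uses 117 mg sodium, +291.0 mg vitamin C (running total 683.0 mg).
Take 2 servings of kale: uses 92 mg sodium, +202.0 mg vitamin C (running total 885.0 mg).
Take 0.3684 servings of spinach: uses 28 mg sodium, +14.7 mg vitamin C (running total 899.7 mg).
Greedy by best ratio exhausts the sodium allowance optimally: 899.7 mg.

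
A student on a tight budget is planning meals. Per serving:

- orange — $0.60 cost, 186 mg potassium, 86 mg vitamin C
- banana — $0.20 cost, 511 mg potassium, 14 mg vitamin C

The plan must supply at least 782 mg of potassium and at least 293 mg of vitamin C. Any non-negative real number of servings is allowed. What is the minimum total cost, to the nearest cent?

$2.08

The cheapest plan sits at a corner of the feasible region — with two constraints it uses at most two foods.
orange only: max(782/186, 293/86) = 4.204 servings → $2.52.
banana only: max(782/511, 293/14) = 20.93 servings → $4.19.
orange + banana with both tight: 3.357 servings and 0.3085 servings → $2.08.
So the least-cost plan costs $2.08.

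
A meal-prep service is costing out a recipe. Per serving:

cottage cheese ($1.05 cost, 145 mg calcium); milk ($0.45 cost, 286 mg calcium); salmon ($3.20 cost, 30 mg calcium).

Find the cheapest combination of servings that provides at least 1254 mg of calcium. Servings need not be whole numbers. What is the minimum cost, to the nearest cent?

Cost per mg of calcium: milk $0.0016, cottage cheese $0.0072, salmon $0.1067.
With no serving limits, use only milk: 1254 mg / 286 mg = 4.385 servings × $0.45 = $1.97.

$1.97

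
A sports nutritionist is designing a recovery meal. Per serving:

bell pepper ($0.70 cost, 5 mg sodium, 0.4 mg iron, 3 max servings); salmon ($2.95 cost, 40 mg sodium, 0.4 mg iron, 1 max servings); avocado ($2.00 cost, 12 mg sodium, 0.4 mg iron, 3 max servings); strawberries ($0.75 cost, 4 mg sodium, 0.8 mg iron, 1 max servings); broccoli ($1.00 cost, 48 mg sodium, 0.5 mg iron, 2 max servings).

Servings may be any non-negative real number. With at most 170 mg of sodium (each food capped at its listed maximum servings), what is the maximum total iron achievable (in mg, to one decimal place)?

4.4 mg

Iron per mg sodium: strawberries 0.2, bell pepper 0.08, avocado 0.03333, broccoli 0.01042, salmon 0.01.
Take 1 serving of strawberries: uses 4 mg sodium, +0.8 mg iron (running total 0.8 mg).
Take 3 servings of bell pepper: uses 15 mg sodium, +1.2 mg iron (running total 2.0 mg).
Take 3 servings of avocado: uses 36 mg sodium, +1.2 mg iron (running total 3.2 mg).
Take 2 servings of broccoli: uses 96 mg sodium, +1.0 mg iron (running total 4.2 mg).
Take 0.475 servings of salmon: uses 19 mg sodium, +0.2 mg iron (running total 4.4 mg).
Filling greedily by iron-per-mg sodium is optimal for one linear limit, giving 4.4 mg.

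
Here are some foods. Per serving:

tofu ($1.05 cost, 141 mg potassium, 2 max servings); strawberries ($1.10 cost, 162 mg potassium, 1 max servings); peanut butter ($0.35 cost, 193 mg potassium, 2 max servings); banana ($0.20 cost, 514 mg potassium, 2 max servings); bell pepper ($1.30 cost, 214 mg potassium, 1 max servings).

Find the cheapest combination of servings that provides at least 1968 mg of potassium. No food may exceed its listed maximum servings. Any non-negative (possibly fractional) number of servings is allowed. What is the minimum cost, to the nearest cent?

$4.83

Cost per mg of potassium: banana $0.0004, peanut butter $0.0018, bell pepper $0.0061, strawberries $0.0068, tofu $0.0074.
Take 2 servings of banana: +1028.0 mg potassium for $0.40 (total $0.40, still need 940.0 mg).
Take 2 servings of peanut butter: +386.0 mg potassium for $0.70 (total $1.10, still need 554.0 mg).
Take 1 serving of bell pepper: +214.0 mg potassium for $1.30 (total $2.40, still need 340.0 mg).
Take 1 serving of strawberries: +162.0 mg potassium for $1.10 (total $3.50, still need 178.0 mg).
Take 1.262 servings of tofu: +178.0 mg potassium for $1.33 (total $4.83, still need 0.0 mg).
Greedy by cheapest-per-mg is optimal for a single linear constraint, so the minimum cost is $4.83.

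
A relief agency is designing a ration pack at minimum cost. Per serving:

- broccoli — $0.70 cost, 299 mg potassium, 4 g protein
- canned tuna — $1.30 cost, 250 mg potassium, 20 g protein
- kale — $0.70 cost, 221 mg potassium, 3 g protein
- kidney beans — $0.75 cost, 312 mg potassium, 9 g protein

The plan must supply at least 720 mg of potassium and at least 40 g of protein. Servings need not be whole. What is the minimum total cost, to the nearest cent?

The cheapest plan sits at a corner of the feasible region — with two constraints it uses at most two foods.
broccoli only: max(720/299, 40/4) = 10 servings → $7.00.
canned tuna only: max(720/250, 40/20) = 2.88 servings → $3.74.
kale only: max(720/221, 40/3) = 13.33 servings → $9.33.
kidney beans only: max(720/312, 40/9) = 4.444 servings → $3.33.
broccoli + canned tuna with both tight: 0.8835 servings and 1.823 servings → $2.99.
broccoli + kale: the both-tight solution has a negative serving — not a feasible corner.
broccoli + kidney beans with both targets exact would need a negative amount; discard.
canned tuna + kale with both tight: 1.82 servings and 1.199 servings → $3.21.
canned tuna + kidney beans with both tight: 1.504 servings and 1.103 servings → $2.78.
kale + kidney beans: the both-tight solution has a negative serving — not a feasible corner.
The minimum over all feasible corners is $2.78.

$2.78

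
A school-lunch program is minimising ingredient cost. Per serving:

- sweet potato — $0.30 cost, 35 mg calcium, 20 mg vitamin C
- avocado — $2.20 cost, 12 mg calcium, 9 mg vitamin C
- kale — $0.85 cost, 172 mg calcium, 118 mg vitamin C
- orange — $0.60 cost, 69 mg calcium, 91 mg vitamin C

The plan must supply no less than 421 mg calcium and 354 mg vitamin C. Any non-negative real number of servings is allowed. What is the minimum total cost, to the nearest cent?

Check every corner: each single food scaled to meet both minima, and each pair solved so both constraints bind.
sweet potato only: max(421/35, 354/20) = 17.7 servings → $5.31.
avocado only: max(421/12, 354/9) = 39.33 servings → $86.53.
kale only: max(421/172, 354/118) = 3 servings → $2.55.
orange only: max(421/69, 354/91) = 6.101 servings → $3.66.
sweet potato + avocado with both targets exact would need a negative amount; discard.
sweet potato + kale: intersection lies outside the first quadrant.
sweet potato + orange with both tight: 7.693 servings and 2.199 servings → $3.63.
avocado + kale with both targets exact would need a negative amount; discard.
avocado + orange with both tight: 29.48 servings and 0.9745 servings → $65.44.
kale + orange with both tight: 1.849 servings and 1.493 servings → $2.47.
Cheapest feasible corner: $2.47.

$2.47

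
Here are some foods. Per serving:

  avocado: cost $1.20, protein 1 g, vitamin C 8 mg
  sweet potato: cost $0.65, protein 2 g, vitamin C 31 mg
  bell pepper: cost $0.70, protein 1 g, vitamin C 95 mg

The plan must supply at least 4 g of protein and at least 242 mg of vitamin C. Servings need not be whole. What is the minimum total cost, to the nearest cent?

The cheapest plan sits at a corner of the feasible region — with two constraints it uses at most two foods.
avocado only: max(4/1, 242/8) = 30.25 servings → $36.30.
sweet potato only: max(4/2, 242/31) = 7.806 servings → $5.07.
bell pepper only: max(4/1, 242/95) = 4 servings → $2.80.
avocado + sweet potato with both targets exact would need a negative amount; discard.
avocado + bell pepper with both tight: 1.586 servings and 2.414 servings → $3.59.
sweet potato + bell pepper with both tight: 0.8679 servings and 2.264 servings → $2.15.
The minimum over all feasible corners is $2.15.

$2.15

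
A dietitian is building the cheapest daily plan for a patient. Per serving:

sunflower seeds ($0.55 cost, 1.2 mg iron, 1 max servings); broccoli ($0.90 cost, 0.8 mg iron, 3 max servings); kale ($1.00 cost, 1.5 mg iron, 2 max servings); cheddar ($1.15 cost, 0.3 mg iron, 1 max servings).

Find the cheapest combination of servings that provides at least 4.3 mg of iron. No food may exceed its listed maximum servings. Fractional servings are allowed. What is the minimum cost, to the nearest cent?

$2.66

Cost per mg of iron: sunflower seeds $0.4583, kale $0.6667, broccoli $1.1250, cheddar $3.8333.
Take 1 serving of sunflower seeds: +1.2 mg iron for $0.55 (total $0.55, still need 3.1 mg).
Take 2 servings of kale: +3.0 mg iron for $2.00 (total $2.55, still need 0.1 mg).
Take 0.125 servings of broccoli: +0.1 mg iron for $0.11 (total $2.66, still need 0.0 mg).
Greedy by cheapest-per-mg is optimal for a single linear constraint, so the minimum cost is $2.66.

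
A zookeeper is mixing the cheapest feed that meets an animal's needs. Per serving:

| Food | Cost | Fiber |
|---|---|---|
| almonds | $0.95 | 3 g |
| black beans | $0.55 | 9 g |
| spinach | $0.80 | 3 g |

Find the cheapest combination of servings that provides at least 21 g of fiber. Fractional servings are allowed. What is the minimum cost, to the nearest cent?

$1.28

Cost per g of fiber: black beans $0.0611, spinach $0.2667, almonds $0.3167.
With no serving limits, use only black beans: 21 g / 9 g = 2.333 servings × $0.55 = $1.28.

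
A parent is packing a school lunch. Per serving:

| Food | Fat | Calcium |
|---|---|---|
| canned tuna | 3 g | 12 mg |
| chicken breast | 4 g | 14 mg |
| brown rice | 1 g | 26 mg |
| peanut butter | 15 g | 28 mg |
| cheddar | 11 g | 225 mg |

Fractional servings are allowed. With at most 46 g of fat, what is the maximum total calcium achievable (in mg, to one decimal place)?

Calcium per g fat: brown rice 26, cheddar 20.45, canned tuna 4, chicken breast 3.5, peanut butter 1.867.
With no serving limits, spend the whole fat allowance on brown rice: 46 g / 1 g × 26 mg = 1196.0 mg.

1196.0 mg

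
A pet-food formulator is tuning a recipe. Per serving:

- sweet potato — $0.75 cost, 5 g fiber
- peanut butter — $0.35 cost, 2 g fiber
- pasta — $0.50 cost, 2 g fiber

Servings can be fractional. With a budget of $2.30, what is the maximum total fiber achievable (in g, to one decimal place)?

Fiber per dollar: sweet potato 6.667, peanut butter 5.714, pasta 4.
With no serving limits, spend the whole cost allowance on sweet potato: $2.30 / $0.75 × 5 g = 15.3 g.

15.3 g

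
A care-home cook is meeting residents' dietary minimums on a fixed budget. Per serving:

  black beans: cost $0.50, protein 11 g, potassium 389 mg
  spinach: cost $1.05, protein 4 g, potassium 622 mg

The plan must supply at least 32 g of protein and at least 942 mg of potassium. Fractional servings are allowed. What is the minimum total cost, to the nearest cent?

$1.45

black beans only: max(32/11, 942/389) = 2.909 servings → $1.45.
spinach only: max(32/4, 942/622) = 8 servings → $8.40.
black beans + spinach: intersection lies outside the first quadrant.
So the least-cost plan costs $1.45.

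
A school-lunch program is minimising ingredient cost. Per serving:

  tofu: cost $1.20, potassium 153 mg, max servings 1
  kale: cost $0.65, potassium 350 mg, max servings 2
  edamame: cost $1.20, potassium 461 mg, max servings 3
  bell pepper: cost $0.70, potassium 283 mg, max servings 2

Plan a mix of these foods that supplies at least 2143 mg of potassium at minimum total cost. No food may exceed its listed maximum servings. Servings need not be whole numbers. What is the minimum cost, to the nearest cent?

Cost per mg of potassium: kale $0.0019, bell pepper $0.0025, edamame $0.0026, tofu $0.0078.
Take 2 servings of kale: +700.0 mg potassium for $1.30 (total $1.30, still need 1443.0 mg).
Take 2 servings of bell pepper: +566.0 mg potassium for $1.40 (total $2.70, still need 877.0 mg).
Take 1.902 servings of edamame: +877.0 mg potassium for $2.28 (total $4.98, still need 0.0 mg).
Greedy by cheapest-per-mg is optimal for a single linear constraint, so the minimum cost is $4.98.

$4.98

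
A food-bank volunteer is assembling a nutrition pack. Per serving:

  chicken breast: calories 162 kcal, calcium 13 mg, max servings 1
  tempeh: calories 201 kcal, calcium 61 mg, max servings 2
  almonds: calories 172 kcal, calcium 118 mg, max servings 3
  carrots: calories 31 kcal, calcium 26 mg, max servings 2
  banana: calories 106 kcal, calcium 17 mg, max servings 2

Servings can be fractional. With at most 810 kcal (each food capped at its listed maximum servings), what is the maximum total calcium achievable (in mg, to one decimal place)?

476.4 mg

Calcium per kcal: carrots 0.8387, almonds 0.686, tempeh 0.3035, banana 0.1604, chicken breast 0.08025.
Take 2 servings of carrots: uses 62 kcal, +52.0 mg calcium (running total 52.0 mg).
Take 3 servings of almonds: uses 516 kcal, +354.0 mg calcium (running total 406.0 mg).
Take 1.154 servings of tempeh: uses 232 kcal, +70.4 mg calcium (running total 476.4 mg).
Greedy by best ratio exhausts the calories allowance optimally: 476.4 mg.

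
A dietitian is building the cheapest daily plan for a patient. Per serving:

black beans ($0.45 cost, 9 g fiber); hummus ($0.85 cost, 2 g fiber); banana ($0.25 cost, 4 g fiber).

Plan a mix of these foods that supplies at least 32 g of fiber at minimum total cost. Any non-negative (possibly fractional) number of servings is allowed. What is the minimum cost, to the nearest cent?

$1.60

Cost per g of fiber: black beans $0.0500, banana $0.0625, hummus $0.4250.
With no serving limits, use only black beans: 32 g / 9 g = 3.556 servings × $0.45 = $1.60.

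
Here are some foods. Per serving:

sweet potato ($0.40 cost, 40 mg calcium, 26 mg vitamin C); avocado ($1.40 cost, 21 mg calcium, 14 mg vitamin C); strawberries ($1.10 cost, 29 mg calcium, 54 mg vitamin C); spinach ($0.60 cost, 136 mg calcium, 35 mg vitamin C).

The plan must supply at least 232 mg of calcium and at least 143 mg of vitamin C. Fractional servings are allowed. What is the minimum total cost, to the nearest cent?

An LP optimum is at a vertex; with two nutrient constraints at most two foods are used. Check each candidate.
sweet potato only: max(232/40, 143/26) = 5.8 servings → $2.32.
avocado only: max(232/21, 143/14) = 11.05 servings → $15.47.
strawberries only: max(232/29, 143/54) = 8 servings → $8.80.
spinach only: max(232/136, 143/35) = 4.086 servings → $2.45.
sweet potato + avocado: intersection lies outside the first quadrant.
sweet potato + strawberries: intersection lies outside the first quadrant.
sweet potato + spinach with both tight: 5.303 servings and 0.1461 servings → $2.21.
avocado + strawberries: intersection lies outside the first quadrant.
avocado + spinach with both tight: 9.69 servings and 0.2096 servings → $13.69.
strawberries + spinach with both tight: 1.79 servings and 1.324 servings → $2.76.
Cheapest feasible corner: $2.21.

$2.21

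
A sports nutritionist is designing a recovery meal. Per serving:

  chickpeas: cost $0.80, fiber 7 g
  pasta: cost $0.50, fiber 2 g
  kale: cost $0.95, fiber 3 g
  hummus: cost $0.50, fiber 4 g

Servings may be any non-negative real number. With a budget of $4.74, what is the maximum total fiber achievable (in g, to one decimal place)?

Fiber per dollar: chickpeas 8.75, hummus 8, pasta 4, kale 3.158.
With no serving limits, spend the whole cost allowance on chickpeas: $4.74 / $0.80 × 7 g = 41.5 g.

41.5 g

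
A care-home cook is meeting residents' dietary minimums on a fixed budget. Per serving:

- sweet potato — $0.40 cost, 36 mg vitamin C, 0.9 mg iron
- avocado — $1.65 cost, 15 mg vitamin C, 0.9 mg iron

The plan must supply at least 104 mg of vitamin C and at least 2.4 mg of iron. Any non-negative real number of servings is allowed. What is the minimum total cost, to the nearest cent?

A basic optimal solution has at most two foods positive. Try each food alone and each pair with both targets met exactly.
sweet potato only: max(104/36, 2.4/0.9) = 2.889 servings → $1.16.
avocado only: max(104/15, 2.4/0.9) = 6.933 servings → $11.44.
sweet potato + avocado with both targets exact would need a negative amount; discard.
Cheapest feasible corner: $1.16.

$1.16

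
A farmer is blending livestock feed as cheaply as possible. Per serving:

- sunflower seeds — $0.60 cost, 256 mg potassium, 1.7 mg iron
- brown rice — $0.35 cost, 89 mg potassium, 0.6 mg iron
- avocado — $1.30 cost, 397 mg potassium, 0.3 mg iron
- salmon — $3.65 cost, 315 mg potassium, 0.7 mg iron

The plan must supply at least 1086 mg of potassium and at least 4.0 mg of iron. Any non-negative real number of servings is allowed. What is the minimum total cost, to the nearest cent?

sunflower seeds only: max(1086/256, 4.0/1.7) = 4.242 servings → $2.55.
brown rice only: max(1086/89, 4.0/0.6) = 12.2 servings → $4.27.
avocado only: max(1086/397, 4.0/0.3) = 13.33 servings → $17.33.
salmon only: max(1086/315, 4.0/0.7) = 5.714 servings → $20.86.
sunflower seeds + brown rice: intersection lies outside the first quadrant.
sunflower seeds + avocado with both tight: 2.11 servings and 1.375 servings → $3.05.
sunflower seeds + salmon with both tight: 1.403 servings and 2.308 servings → $9.26.
brown rice + avocado with both tight: 5.968 servings and 1.398 servings → $3.91.
brown rice + salmon with both tight: 3.945 servings and 2.333 servings → $9.90.
avocado + salmon: the both-tight solution has a negative serving — not a feasible corner.
Cheapest feasible corner: $2.55.

$2.55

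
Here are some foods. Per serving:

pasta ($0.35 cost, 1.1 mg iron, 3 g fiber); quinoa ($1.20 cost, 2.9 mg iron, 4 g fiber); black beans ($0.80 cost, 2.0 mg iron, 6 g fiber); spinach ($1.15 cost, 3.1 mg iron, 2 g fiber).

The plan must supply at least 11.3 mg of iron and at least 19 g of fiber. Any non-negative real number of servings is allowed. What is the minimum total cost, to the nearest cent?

For a min-cost LP with two ≥-constraints, a basic feasible solution has at most two positive variables.
pasta only: max(11.3/1.1, 19/3) = 10.27 servings → $3.60.
quinoa only: max(11.3/2.9, 19/4) = 4.75 servings → $5.70.
black beans only: max(11.3/2.0, 19/6) = 5.65 servings → $4.52.
spinach only: max(11.3/3.1, 19/2) = 9.5 servings → $10.93.
pasta + quinoa with both tight: 2.302 servings and 3.023 servings → $4.43.
pasta + black beans with both targets exact would need a negative amount; discard.
pasta + spinach with both tight: 5.113 servings and 1.831 servings → $3.90.
quinoa + black beans with both tight: 3.17 servings and 1.053 servings → $4.65.
quinoa + spinach: intersection lies outside the first quadrant.
black beans + spinach with both tight: 2.486 servings and 2.041 servings → $4.34.
So the least-cost plan costs $3.60.

$3.60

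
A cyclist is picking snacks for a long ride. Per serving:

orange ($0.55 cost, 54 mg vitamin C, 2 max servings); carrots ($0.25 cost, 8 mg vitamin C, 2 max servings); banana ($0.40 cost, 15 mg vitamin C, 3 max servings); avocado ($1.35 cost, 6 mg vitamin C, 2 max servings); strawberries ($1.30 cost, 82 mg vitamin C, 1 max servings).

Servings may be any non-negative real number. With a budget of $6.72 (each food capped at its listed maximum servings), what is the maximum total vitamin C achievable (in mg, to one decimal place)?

Vitamin C per dollar: orange 98.18, strawberries 63.08, banana 37.5, carrots 32, avocado 4.444.
Take 2 servings of orange: spends $1.10, +108.0 mg vitamin C (running total 108.0 mg).
Take 1 serving of strawberries: spends $1.30, +82.0 mg vitamin C (running total 190.0 mg).
Take 3 servings of banana: spends $1.20, +45.0 mg vitamin C (running total 235.0 mg).
Take 2 servings of carrots: spends $0.50, +16.0 mg vitamin C (running total 251.0 mg).
Take 1.941 servings of avocado: spends $2.62, +11.6 mg vitamin C (running total 262.6 mg).
Filling greedily by vitamin C-per-dollar is optimal for one linear limit, giving 262.6 mg.

262.6 mg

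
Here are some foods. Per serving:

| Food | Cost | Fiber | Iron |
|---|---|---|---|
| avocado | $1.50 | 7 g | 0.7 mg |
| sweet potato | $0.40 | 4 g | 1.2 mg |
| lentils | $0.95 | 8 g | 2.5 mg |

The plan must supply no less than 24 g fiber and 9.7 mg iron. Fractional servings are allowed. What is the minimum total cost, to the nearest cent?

$3.23

At the optimum either one food covers both requirements or two foods hit both targets exactly; no other combination can be cheaper.
avocado only: max(24/7, 9.7/0.7) = 13.86 servings → $20.79.
sweet potato only: max(24/4, 9.7/1.2) = 8.083 servings → $3.23.
lentils only: max(24/8, 9.7/2.5) = 3.88 servings → $3.69.
avocado + sweet potato: intersection lies outside the first quadrant.
avocado + lentils: intersection lies outside the first quadrant.
sweet potato + lentils: the both-tight solution has a negative serving — not a feasible corner.
The minimum over all feasible corners is $3.23.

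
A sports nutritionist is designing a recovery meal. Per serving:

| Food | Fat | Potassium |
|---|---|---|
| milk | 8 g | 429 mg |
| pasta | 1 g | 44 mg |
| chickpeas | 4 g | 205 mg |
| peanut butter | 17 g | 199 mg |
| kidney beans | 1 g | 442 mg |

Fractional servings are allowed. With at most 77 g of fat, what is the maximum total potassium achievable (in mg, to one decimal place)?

34034.0 mg

Potassium per g fat: kidney beans 442, milk 53.62, chickpeas 51.25, pasta 44, peanut butter 11.71.
With no serving limits, spend the whole fat allowance on kidney beans: 77 g / 1 g × 442 mg = 34034.0 mg.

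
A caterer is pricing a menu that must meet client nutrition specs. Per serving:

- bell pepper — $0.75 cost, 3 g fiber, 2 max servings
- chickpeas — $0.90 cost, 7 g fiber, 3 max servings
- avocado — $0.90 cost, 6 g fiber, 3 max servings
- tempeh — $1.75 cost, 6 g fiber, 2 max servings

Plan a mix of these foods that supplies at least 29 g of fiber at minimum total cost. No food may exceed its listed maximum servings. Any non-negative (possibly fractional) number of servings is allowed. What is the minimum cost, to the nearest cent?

$3.90

Cost per g of fiber: chickpeas $0.1286, avocado $0.1500, bell pepper $0.2500, tempeh $0.2917.
Take 3 servings of chickpeas: +21.0 g fiber for $2.70 (total $2.70, still need 8.0 g).
Take 1.333 servings of avocado: +8.0 g fiber for $1.20 (total $3.90, still need 0.0 g).
Filling from the cheapest source first is optimal under one linear minimum: $3.90.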